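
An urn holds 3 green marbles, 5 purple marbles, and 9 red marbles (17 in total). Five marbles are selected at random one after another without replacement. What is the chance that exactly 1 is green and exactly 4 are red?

27/442

Unordered draws without replacement: count favorable combinations over C(17,5).
Favorable = C(3,1) · C(5,0) · C(9,4) = 378; total = C(17,5) = 6188.
P = 378/6188 = 27/442 ≈ 0.0611.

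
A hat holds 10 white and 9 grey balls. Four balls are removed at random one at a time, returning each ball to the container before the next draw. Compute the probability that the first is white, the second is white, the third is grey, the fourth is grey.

8100/130321

Multiply the conditional probability of each draw in order, with replacement (the composition resets each draw).
P = (10/19) · (10/19) · (9/19) · (9/19) = 8100/130321 ≈ 0.0622.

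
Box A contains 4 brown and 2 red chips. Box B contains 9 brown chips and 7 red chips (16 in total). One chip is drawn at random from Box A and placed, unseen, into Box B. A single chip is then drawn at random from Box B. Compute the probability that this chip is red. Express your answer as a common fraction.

22/51

Condition on how many of the transferred chips are red (from Box A: 2 red of 6; then Box B has 17 total).
  0 red: C(2,0)C(4,1)/C(6,1) = 2/3; then P = 7/17
  1 red: C(2,1)C(4,0)/C(6,1) = 1/3; then P = 8/17
P(red from Box B) = 22/51 ≈ 0.4314.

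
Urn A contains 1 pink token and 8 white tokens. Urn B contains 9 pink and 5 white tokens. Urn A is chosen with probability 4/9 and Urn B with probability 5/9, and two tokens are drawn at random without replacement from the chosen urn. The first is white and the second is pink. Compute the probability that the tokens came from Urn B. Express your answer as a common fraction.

P(E | Urn A) = 1/9; P(E | Urn B) = 45/182.
P(E) = 4/9·1/9 + 5/9·45/182 = 2753/14742.
By Bayes' rule, P(Urn B | E) = 25/182 / 2753/14742 = 2025/2753 ≈ 0.7356.

2025/2753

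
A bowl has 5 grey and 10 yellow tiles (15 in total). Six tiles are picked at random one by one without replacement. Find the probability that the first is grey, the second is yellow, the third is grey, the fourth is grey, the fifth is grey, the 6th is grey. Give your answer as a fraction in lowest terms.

Multiply the conditional probability of each draw in order, without replacement, so each draw removes one from its color and from the total.
P = (5/15) · (10/14) · (4/13) · (3/12) · (2/11) · (1/10) = 1/3003 ≈ 0.0003.

1/3003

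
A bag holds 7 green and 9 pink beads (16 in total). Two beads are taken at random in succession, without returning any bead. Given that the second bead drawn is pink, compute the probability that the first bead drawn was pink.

P(first=pink and the second bead drawn is pink) = (9/16)·(8/15) = 3/10.
P(the second bead drawn is pink) = Σ over first color = 21/80 + 3/10 = 9/16.
By Bayes, P(first=pink | the second bead drawn is pink) = 3/10 / 9/16 = 8/15 ≈ 0.5333.

8/15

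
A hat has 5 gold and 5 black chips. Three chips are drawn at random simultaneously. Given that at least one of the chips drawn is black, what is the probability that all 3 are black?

P(all 3 black) = C(5,3)/C(10,3) = 1/12; P(at least one black) = 1 − C(5,3)/C(10,3) = 11/12.
Since 'all 3 black' ⊆ 'at least one black', P(all 3 | at least one) = 1/12 / 11/12 = 1/11 ≈ 0.0909.

1/11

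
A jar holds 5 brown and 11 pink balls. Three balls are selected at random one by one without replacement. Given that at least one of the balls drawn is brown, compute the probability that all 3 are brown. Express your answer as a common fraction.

P(all 3 brown) = C(5,3)/C(16,3) = 1/56; P(at least one brown) = 1 − C(11,3)/C(16,3) = 79/112.
Since 'all 3 brown' ⊆ 'at least one brown', P(all 3 | at least one) = 1/56 / 79/112 = 2/79 ≈ 0.0253.

2/79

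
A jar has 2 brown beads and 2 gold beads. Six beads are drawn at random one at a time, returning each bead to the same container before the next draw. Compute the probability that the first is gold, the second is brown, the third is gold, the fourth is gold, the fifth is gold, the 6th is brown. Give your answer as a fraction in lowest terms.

1/64

Multiply the conditional probability of each draw in order, with replacement (the composition resets each draw).
P = (2/4) · (2/4) · (2/4) · (2/4) · (2/4) · (2/4) = 1/64 ≈ 0.0156.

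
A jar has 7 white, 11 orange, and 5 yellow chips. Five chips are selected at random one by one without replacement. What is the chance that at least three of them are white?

Sum the hypergeometric tail for j = 3,…,5 white chips.
Favorable = C(7,3)·C(16,2) + C(7,4)·C(16,1) + C(7,5)·C(16,0) = 4781; total = C(23,5) = 33649.
P = 4781/33649 = 683/4807 ≈ 0.1421.

683/4807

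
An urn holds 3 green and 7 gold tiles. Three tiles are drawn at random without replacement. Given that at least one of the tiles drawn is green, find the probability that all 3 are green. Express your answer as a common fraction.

P(all 3 green) = C(3,3)/C(10,3) = 1/120; P(at least one green) = 1 − C(7,3)/C(10,3) = 17/24.
Since 'all 3 green' ⊆ 'at least one green', P(all 3 | at least one) = 1/120 / 17/24 = 1/85 ≈ 0.0118.

1/85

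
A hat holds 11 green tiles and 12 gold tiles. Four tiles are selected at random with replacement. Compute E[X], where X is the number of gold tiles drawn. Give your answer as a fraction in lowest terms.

By linearity of expectation, E[X] = Σ P(draw i is gold); each independent draw has P(gold) = 12/23.
E[X] = 4 · 12/23 = 48/23 ≈ 2.0870.

48/23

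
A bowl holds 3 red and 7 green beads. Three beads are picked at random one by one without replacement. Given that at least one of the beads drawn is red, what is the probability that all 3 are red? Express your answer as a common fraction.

P(all 3 red) = C(3,3)/C(10,3) = 1/120; P(at least one red) = 1 − C(7,3)/C(10,3) = 17/24.
Since 'all 3 red' ⊆ 'at least one red', P(all 3 | at least one) = 1/120 / 17/24 = 1/85 ≈ 0.0118.

1/85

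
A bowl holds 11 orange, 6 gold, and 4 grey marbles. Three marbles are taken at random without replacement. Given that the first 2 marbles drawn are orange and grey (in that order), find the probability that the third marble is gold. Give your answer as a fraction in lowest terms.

6/19

After removing 1 orange, 1 grey, the bowl has 6 gold out of 19 remaining.
P(third is gold | given) = 6/19 ≈ 0.3158.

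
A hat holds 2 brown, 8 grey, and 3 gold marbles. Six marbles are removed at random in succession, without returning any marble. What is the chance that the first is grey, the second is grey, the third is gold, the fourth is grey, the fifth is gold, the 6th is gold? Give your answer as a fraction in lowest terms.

7/4290

Multiply the conditional probability of each draw in order, without replacement, so each draw removes one from its color and from the total.
P = (8/13) · (7/12) · (3/11) · (6/10) · (2/9) · (1/8) = 7/4290 ≈ 0.0016.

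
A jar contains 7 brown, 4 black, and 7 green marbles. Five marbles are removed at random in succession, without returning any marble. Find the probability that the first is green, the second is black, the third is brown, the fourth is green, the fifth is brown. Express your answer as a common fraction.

Multiply the conditional probability of each draw in order, without replacement, so each draw removes one from its color and from the total.
P = (7/18) · (4/17) · (7/16) · (6/15) · (6/14) = 7/1020 ≈ 0.0069.

7/1020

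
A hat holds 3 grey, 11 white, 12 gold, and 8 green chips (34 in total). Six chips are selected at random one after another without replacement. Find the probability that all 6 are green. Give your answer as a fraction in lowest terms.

Unordered draws without replacement: count favorable combinations over C(34,6).
Favorable = C(3,0) · C(11,0) · C(12,0) · C(8,6) = 28; total = C(34,6) = 1344904.
P = 28/1344904 = 7/336226 ≈ 0.0000.

7/336226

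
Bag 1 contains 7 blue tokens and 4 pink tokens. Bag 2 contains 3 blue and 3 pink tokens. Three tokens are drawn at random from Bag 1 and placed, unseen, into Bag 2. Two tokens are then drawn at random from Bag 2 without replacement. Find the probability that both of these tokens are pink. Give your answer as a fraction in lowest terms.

11/60

Condition on how many of the transferred tokens are pink (from Bag 1: 4 pink of 11; then Bag 2 has 9 total).
  0 pink: C(4,0)C(7,3)/C(11,3) = 7/33; then P = C(3,2)/C(9,2) = 1/12
  1 pink: C(4,1)C(7,2)/C(11,3) = 28/55; then P = C(4,2)/C(9,2) = 1/6
  2 pink: C(4,2)C(7,1)/C(11,3) = 14/55; then P = C(5,2)/C(9,2) = 5/18
  3 pink: C(4,3)C(7,0)/C(11,3) = 4/165; then P = C(6,2)/C(9,2) = 5/12
P(both pink) = 11/60 ≈ 0.1833.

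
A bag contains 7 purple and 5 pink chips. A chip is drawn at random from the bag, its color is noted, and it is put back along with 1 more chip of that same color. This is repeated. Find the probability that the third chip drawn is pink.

Sum over the four possibilities for the first two draws (pink/not-pink each), tracking how the pink count and total change by +1 per draw.
P(third is pink) = 5/12 ≈ 0.4167. (In a Pólya urn every draw has the same marginal probability 5/12.)

5/12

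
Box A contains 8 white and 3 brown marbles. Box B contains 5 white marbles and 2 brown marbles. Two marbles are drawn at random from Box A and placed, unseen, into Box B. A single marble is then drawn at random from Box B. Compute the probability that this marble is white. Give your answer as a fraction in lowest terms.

Condition on how many of the transferred marbles are white (from Box A: 8 white of 11; then Box B has 9 total).
  0 white: C(8,0)C(3,2)/C(11,2) = 3/55; then P = 5/9
  1 white: C(8,1)C(3,1)/C(11,2) = 24/55; then P = 6/9
  2 white: C(8,2)C(3,0)/C(11,2) = 28/55; then P = 7/9
P(white from Box B) = 71/99 ≈ 0.7172.

71/99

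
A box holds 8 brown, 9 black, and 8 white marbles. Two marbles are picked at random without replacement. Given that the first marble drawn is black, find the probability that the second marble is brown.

1/3

After removing 1 black, the box has 8 brown out of 24 remaining.
P(second is brown | given) = 8/24 = 1/3 ≈ 0.3333.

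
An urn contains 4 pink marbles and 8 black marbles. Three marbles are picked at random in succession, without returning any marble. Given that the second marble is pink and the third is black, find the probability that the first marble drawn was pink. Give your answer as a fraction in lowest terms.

3/10

P(first=pink and the second marble is pink and the third is black) = (4/12)·(3/11)·(8/10) = 4/55.
P(E) = Σ over first color = 4/55 + 28/165 = 8/33.
By Bayes, P(first=pink | E) = 4/55 / 8/33 = 3/10 ≈ 0.3000.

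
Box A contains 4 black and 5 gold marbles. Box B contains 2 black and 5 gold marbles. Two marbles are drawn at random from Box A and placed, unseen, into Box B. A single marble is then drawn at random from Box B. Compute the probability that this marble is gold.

Condition on how many of the transferred marbles are gold (from Box A: 5 gold of 9; then Box B has 9 total).
  0 gold: C(5,0)C(4,2)/C(9,2) = 1/6; then P = 5/9
  1 gold: C(5,1)C(4,1)/C(9,2) = 5/9; then P = 6/9
  2 gold: C(5,2)C(4,0)/C(9,2) = 5/18; then P = 7/9
P(gold from Box B) = 55/81 ≈ 0.6790.

55/81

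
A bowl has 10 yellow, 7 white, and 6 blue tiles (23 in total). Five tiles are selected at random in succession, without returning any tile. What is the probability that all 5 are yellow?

Unordered draws without replacement: count favorable combinations over C(23,5).
Favorable = C(10,5) · C(7,0) · C(6,0) = 252; total = C(23,5) = 33649.
P = 252/33649 = 36/4807 ≈ 0.0075.

36/4807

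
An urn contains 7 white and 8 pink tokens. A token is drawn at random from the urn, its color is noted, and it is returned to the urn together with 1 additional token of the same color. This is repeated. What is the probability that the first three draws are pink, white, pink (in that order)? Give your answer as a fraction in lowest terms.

Track the composition after each reinforcement of +1.
P = (8/15) · (7/16) · (9/17) = 21/170 ≈ 0.1235.

21/170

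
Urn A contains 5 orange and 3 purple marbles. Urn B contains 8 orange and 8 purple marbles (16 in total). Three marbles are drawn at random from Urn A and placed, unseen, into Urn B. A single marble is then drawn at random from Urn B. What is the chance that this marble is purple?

73/152

Condition on how many of the transferred marbles are purple (from Urn A: 3 purple of 8; then Urn B has 19 total).
  0 purple: C(3,0)C(5,3)/C(8,3) = 5/28; then P = 8/19
  1 purple: C(3,1)C(5,2)/C(8,3) = 15/28; then P = 9/19
  2 purple: C(3,2)C(5,1)/C(8,3) = 15/56; then P = 10/19
  3 purple: C(3,3)C(5,0)/C(8,3) = 1/56; then P = 11/19
P(purple from Urn B) = 73/152 ≈ 0.4803.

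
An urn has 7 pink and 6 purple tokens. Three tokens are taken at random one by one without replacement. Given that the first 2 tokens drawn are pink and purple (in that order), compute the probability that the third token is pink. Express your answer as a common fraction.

After removing 1 pink, 1 purple, the urn has 6 pink out of 11 remaining.
P(third is pink | given) = 6/11 ≈ 0.5455.

6/11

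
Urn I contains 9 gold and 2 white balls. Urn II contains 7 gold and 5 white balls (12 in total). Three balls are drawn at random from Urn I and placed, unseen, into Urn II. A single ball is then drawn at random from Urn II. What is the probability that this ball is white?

61/165

Condition on how many of the transferred balls are white (from Urn I: 2 white of 11; then Urn II has 15 total).
  0 white: C(2,0)C(9,3)/C(11,3) = 28/55; then P = 5/15
  1 white: C(2,1)C(9,2)/C(11,3) = 24/55; then P = 6/15
  2 white: C(2,2)C(9,1)/C(11,3) = 3/55; then P = 7/15
P(white from Urn II) = 61/165 ≈ 0.3697.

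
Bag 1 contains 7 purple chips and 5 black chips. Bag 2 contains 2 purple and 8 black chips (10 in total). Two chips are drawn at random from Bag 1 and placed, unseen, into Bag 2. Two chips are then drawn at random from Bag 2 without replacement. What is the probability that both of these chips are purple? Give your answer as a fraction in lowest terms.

241/4356

Condition on how many of the transferred chips are purple (from Bag 1: 7 purple of 12; then Bag 2 has 12 total).
  0 purple: C(7,0)C(5,2)/C(12,2) = 5/33; then P = C(2,2)/C(12,2) = 1/66
  1 purple: C(7,1)C(5,1)/C(12,2) = 35/66; then P = C(3,2)/C(12,2) = 1/22
  2 purple: C(7,2)C(5,0)/C(12,2) = 7/22; then P = C(4,2)/C(12,2) = 1/11
P(both purple) = 241/4356 ≈ 0.0553.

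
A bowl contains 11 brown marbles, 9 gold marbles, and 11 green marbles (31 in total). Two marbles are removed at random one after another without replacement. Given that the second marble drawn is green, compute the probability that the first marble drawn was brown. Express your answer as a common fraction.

11/30

P(first=brown and the second marble drawn is green) = (11/31)·(11/30) = 121/930.
P(the second marble drawn is green) = Σ over first color = 121/930 + 33/310 + 11/93 = 11/31.
By Bayes, P(first=brown | the second marble drawn is green) = 121/930 / 11/31 = 11/30 ≈ 0.3667.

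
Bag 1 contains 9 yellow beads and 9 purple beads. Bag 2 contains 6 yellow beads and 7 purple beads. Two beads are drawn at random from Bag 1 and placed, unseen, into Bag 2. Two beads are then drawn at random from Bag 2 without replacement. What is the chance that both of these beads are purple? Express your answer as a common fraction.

32/119

Condition on how many of the transferred beads are purple (from Bag 1: 9 purple of 18; then Bag 2 has 15 total).
  0 purple: C(9,0)C(9,2)/C(18,2) = 4/17; then P = C(7,2)/C(15,2) = 1/5
  1 purple: C(9,1)C(9,1)/C(18,2) = 9/17; then P = C(8,2)/C(15,2) = 4/15
  2 purple: C(9,2)C(9,0)/C(18,2) = 4/17; then P = C(9,2)/C(15,2) = 12/35
P(both purple) = 32/119 ≈ 0.2689.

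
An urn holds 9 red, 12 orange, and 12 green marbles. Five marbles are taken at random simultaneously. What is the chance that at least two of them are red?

1503/3596

Sum the hypergeometric tail for j = 2,…,5 red marbles.
Favorable = C(9,2)·C(24,3) + C(9,3)·C(24,2) + C(9,4)·C(24,1) + C(9,5)·C(24,0) = 99198; total = C(33,5) = 237336.
P = 99198/237336 = 1503/3596 ≈ 0.4180.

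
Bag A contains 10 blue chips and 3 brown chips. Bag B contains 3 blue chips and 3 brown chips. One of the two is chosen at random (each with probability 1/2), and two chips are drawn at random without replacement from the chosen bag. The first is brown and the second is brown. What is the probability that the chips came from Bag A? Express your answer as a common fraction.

P(E | Bag A) = 1/26; P(E | Bag B) = 1/5.
P(E) = 1/2·1/26 + 1/2·1/5 = 31/260.
By Bayes' rule, P(Bag A | E) = 1/52 / 31/260 = 5/31 ≈ 0.1613.

5/31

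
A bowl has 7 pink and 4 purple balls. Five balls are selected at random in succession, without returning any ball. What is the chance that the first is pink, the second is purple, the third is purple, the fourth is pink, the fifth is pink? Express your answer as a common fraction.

Multiply the conditional probability of each draw in order, without replacement, so each draw removes one from its color and from the total.
P = (7/11) · (4/10) · (3/9) · (6/8) · (5/7) = 1/22 ≈ 0.0455.

1/22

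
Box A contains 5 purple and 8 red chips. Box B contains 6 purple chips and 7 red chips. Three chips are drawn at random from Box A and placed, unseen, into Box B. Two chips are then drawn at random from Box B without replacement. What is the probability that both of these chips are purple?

Condition on how many of the transferred chips are purple (from Box A: 5 purple of 13; then Box B has 16 total).
  0 purple: C(5,0)C(8,3)/C(13,3) = 28/143; then P = C(6,2)/C(16,2) = 1/8
  1 purple: C(5,1)C(8,2)/C(13,3) = 70/143; then P = C(7,2)/C(16,2) = 7/40
  2 purple: C(5,2)C(8,1)/C(13,3) = 40/143; then P = C(8,2)/C(16,2) = 7/30
  3 purple: C(5,3)C(8,0)/C(13,3) = 5/143; then P = C(9,2)/C(16,2) = 3/10
P(both purple) = 29/156 ≈ 0.1859.

29/156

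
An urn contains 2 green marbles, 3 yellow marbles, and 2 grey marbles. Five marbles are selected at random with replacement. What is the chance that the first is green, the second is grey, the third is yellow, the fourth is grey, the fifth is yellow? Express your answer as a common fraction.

Multiply the conditional probability of each draw in order, with replacement (the composition resets each draw).
P = (2/7) · (2/7) · (3/7) · (2/7) · (3/7) = 72/16807 ≈ 0.0043.

72/16807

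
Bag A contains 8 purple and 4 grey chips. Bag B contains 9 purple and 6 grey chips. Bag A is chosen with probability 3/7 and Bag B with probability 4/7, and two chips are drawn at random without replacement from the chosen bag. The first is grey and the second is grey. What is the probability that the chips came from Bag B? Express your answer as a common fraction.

P(E | Bag A) = 1/11; P(E | Bag B) = 1/7.
P(E) = 3/7·1/11 + 4/7·1/7 = 65/539.
By Bayes' rule, P(Bag B | E) = 4/49 / 65/539 = 44/65 ≈ 0.6769.

44/65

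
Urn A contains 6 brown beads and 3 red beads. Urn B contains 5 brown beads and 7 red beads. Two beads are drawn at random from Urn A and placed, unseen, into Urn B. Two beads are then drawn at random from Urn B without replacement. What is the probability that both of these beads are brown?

205/1092

Condition on how many of the transferred beads are brown (from Urn A: 6 brown of 9; then Urn B has 14 total).
  0 brown: C(6,0)C(3,2)/C(9,2) = 1/12; then P = C(5,2)/C(14,2) = 10/91
  1 brown: C(6,1)C(3,1)/C(9,2) = 1/2; then P = C(6,2)/C(14,2) = 15/91
  2 brown: C(6,2)C(3,0)/C(9,2) = 5/12; then P = C(7,2)/C(14,2) = 3/13
P(both brown) = 205/1092 ≈ 0.1877.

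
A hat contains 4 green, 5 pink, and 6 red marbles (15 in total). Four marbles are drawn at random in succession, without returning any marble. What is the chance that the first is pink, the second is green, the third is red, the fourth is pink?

Multiply the conditional probability of each draw in order, without replacement, so each draw removes one from its color and from the total.
P = (5/15) · (4/14) · (6/13) · (4/12) = 4/273 ≈ 0.0147.

4/273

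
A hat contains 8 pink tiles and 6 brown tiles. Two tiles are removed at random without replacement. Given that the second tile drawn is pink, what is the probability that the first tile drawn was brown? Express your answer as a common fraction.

P(first=brown and the second tile drawn is pink) = (6/14)·(8/13) = 24/91.
P(the second tile drawn is pink) = Σ over first color = 4/13 + 24/91 = 4/7.
By Bayes, P(first=brown | the second tile drawn is pink) = 24/91 / 4/7 = 6/13 ≈ 0.4615.

6/13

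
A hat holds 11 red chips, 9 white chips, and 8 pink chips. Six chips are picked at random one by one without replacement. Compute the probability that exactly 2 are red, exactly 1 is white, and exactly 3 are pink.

Unordered draws without replacement: count favorable combinations over C(28,6).
Favorable = C(11,2) · C(9,1) · C(8,3) = 27720; total = C(28,6) = 376740.
P = 27720/376740 = 22/299 ≈ 0.0736.

22/299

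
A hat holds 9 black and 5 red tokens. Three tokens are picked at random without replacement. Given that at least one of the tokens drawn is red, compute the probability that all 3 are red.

P(all 3 red) = C(5,3)/C(14,3) = 5/182; P(at least one red) = 1 − C(9,3)/C(14,3) = 10/13.
Since 'all 3 red' ⊆ 'at least one red', P(all 3 | at least one) = 5/182 / 10/13 = 1/28 ≈ 0.0357.

1/28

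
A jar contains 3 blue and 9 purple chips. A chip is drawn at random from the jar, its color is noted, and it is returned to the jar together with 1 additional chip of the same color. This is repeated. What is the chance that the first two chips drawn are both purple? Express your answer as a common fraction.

15/26

After a purple draw the jar holds 10 purple out of 13.
P = (9/12)·(10/13) = 15/26 ≈ 0.5769.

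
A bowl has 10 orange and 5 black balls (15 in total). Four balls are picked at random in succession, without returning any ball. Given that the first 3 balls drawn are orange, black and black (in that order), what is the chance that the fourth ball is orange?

After removing 1 orange, 2 black, the bowl has 9 orange out of 12 remaining.
P(fourth is orange | given) = 9/12 = 3/4 ≈ 0.7500.

3/4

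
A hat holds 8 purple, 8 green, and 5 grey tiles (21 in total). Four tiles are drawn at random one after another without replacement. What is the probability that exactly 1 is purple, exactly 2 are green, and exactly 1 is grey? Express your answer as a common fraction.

Unordered draws without replacement: count favorable combinations over C(21,4).
Favorable = C(8,1) · C(8,2) · C(5,1) = 1120; total = C(21,4) = 5985.
P = 1120/5985 = 32/171 ≈ 0.1871.

32/171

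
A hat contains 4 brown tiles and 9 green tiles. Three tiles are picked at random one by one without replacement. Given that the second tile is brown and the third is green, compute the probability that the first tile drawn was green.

8/11

P(first=green and the second tile is brown and the third is green) = (9/13)·(4/12)·(8/11) = 24/143.
P(E) = Σ over first color = 9/143 + 24/143 = 3/13.
By Bayes, P(first=green | E) = 24/143 / 3/13 = 8/11 ≈ 0.7273.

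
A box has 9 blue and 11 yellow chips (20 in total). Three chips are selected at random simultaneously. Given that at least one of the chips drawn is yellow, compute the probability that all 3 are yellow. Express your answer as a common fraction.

5/32

P(all 3 yellow) = C(11,3)/C(20,3) = 11/76; P(at least one yellow) = 1 − C(9,3)/C(20,3) = 88/95.
Since 'all 3 yellow' ⊆ 'at least one yellow', P(all 3 | at least one) = 11/76 / 88/95 = 5/32 ≈ 0.1562.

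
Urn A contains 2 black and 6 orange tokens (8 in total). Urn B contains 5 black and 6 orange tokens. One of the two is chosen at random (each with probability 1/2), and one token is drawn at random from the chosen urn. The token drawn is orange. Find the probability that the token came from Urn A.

P(orange | Urn A) = 3/4; P(orange | Urn B) = 6/11.
P(orange) = 1/2·3/4 + 1/2·6/11 = 57/88.
By Bayes' rule, P(Urn A | orange) = 3/8 / 57/88 = 11/19 ≈ 0.5789.

11/19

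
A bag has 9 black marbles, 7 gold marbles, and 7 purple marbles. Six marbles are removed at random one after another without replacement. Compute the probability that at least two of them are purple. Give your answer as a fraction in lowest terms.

8909/14421

Sum the hypergeometric tail for j = 2,…,6 purple marbles.
Favorable = C(7,2)·C(16,4) + C(7,3)·C(16,3) + C(7,4)·C(16,2) + C(7,5)·C(16,1) + C(7,6)·C(16,0) = 62363; total = C(23,6) = 100947.
P = 62363/100947 = 8909/14421 ≈ 0.6178.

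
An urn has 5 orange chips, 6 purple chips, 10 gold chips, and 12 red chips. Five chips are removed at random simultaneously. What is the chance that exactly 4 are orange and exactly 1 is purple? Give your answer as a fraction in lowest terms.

5/39556

Unordered draws without replacement: count favorable combinations over C(33,5).
Favorable = C(5,4) · C(6,1) · C(10,0) · C(12,0) = 30; total = C(33,5) = 237336.
P = 30/237336 = 5/39556 ≈ 0.0001.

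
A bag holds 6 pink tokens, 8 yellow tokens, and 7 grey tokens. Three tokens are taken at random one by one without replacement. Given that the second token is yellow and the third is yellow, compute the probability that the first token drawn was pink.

P(first=pink and the second token is yellow and the third is yellow) = (6/21)·(8/20)·(7/19) = 4/95.
P(E) = Σ over first color = 4/95 + 4/95 + 14/285 = 2/15.
By Bayes, P(first=pink | E) = 4/95 / 2/15 = 6/19 ≈ 0.3158.

6/19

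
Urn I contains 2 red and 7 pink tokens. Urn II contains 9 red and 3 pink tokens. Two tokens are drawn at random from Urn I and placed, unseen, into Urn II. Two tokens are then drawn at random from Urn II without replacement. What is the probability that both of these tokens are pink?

Condition on how many of the transferred tokens are pink (from Urn I: 7 pink of 9; then Urn II has 14 total).
  0 pink: C(7,0)C(2,2)/C(9,2) = 1/36; then P = C(3,2)/C(14,2) = 3/91
  1 pink: C(7,1)C(2,1)/C(9,2) = 7/18; then P = C(4,2)/C(14,2) = 6/91
  2 pink: C(7,2)C(2,0)/C(9,2) = 7/12; then P = C(5,2)/C(14,2) = 10/91
P(both pink) = 33/364 ≈ 0.0907.

33/364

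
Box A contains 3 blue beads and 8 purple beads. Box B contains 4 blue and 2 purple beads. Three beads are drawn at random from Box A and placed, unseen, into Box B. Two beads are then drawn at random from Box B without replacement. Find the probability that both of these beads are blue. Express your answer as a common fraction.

Condition on how many of the transferred beads are blue (from Box A: 3 blue of 11; then Box B has 9 total).
  0 blue: C(3,0)C(8,3)/C(11,3) = 56/165; then P = C(4,2)/C(9,2) = 1/6
  1 blue: C(3,1)C(8,2)/C(11,3) = 28/55; then P = C(5,2)/C(9,2) = 5/18
  2 blue: C(3,2)C(8,1)/C(11,3) = 8/55; then P = C(6,2)/C(9,2) = 5/12
  3 blue: C(3,3)C(8,0)/C(11,3) = 1/165; then P = C(7,2)/C(9,2) = 7/12
P(both blue) = 173/660 ≈ 0.2621.

173/660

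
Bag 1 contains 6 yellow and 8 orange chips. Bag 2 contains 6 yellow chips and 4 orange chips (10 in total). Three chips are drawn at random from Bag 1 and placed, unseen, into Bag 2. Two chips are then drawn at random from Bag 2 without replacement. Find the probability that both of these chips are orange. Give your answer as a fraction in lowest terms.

209/1183

Condition on how many of the transferred chips are orange (from Bag 1: 8 orange of 14; then Bag 2 has 13 total).
  0 orange: C(8,0)C(6,3)/C(14,3) = 5/91; then P = C(4,2)/C(13,2) = 1/13
  1 orange: C(8,1)C(6,2)/C(14,3) = 30/91; then P = C(5,2)/C(13,2) = 5/39
  2 orange: C(8,2)C(6,1)/C(14,3) = 6/13; then P = C(6,2)/C(13,2) = 5/26
  3 orange: C(8,3)C(6,0)/C(14,3) = 2/13; then P = C(7,2)/C(13,2) = 7/26
P(both orange) = 209/1183 ≈ 0.1767.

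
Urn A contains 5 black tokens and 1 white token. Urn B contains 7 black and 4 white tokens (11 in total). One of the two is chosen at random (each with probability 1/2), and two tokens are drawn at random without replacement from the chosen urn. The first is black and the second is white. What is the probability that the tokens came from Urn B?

P(E | Urn A) = 1/6; P(E | Urn B) = 14/55.
P(E) = 1/2·1/6 + 1/2·14/55 = 139/660.
By Bayes' rule, P(Urn B | E) = 7/55 / 139/660 = 84/139 ≈ 0.6043.

84/139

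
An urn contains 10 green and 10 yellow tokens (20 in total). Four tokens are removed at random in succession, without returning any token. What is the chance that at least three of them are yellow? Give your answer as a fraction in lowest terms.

Sum the hypergeometric tail for j = 3,…,4 yellow tokens.
Favorable = C(10,3)·C(10,1) + C(10,4)·C(10,0) = 1410; total = C(20,4) = 4845.
P = 1410/4845 = 94/323 ≈ 0.2910.

94/323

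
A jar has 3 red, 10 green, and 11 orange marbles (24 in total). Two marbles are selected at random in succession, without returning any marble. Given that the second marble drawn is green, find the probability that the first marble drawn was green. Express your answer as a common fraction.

P(first=green and the second marble drawn is green) = (10/24)·(9/23) = 15/92.
P(the second marble drawn is green) = Σ over first color = 5/92 + 15/92 + 55/276 = 5/12.
By Bayes, P(first=green | the second marble drawn is green) = 15/92 / 5/12 = 9/23 ≈ 0.3913.

9/23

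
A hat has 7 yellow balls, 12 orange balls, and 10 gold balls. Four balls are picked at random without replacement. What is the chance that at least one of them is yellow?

2348/3393

Use the complement: P(at least one yellow) = 1 − P(no yellow).
P(none) = C(22,4)/C(29,4) = 7315/23751.
So P = 1 − 7315/23751 = 2348/3393 ≈ 0.6920.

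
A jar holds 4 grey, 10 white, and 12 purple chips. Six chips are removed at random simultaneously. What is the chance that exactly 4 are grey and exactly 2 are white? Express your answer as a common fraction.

9/46046

Unordered draws without replacement: count favorable combinations over C(26,6).
Favorable = C(4,4) · C(10,2) · C(12,0) = 45; total = C(26,6) = 230230.
P = 45/230230 = 9/46046 ≈ 0.0002.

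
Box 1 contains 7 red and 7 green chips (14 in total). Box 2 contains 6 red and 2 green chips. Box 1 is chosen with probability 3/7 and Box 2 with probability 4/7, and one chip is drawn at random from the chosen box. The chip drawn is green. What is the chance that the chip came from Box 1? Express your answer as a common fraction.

P(green | Box 1) = 1/2; P(green | Box 2) = 1/4.
P(green) = 3/7·1/2 + 4/7·1/4 = 5/14.
By Bayes' rule, P(Box 1 | green) = 3/14 / 5/14 = 3/5 ≈ 0.6000.

3/5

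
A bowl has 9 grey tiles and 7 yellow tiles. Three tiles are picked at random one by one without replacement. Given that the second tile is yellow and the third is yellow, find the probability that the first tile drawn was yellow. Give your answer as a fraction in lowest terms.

5/14

P(first=yellow and the second tile is yellow and the third is yellow) = (7/16)·(6/15)·(5/14) = 1/16.
P(E) = Σ over first color = 9/80 + 1/16 = 7/40.
By Bayes, P(first=yellow | E) = 1/16 / 7/40 = 5/14 ≈ 0.3571.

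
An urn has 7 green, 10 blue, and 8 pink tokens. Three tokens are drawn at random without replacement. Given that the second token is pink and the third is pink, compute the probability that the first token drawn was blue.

10/23

P(first=blue and the second token is pink and the third is pink) = (10/25)·(8/24)·(7/23) = 14/345.
P(E) = Σ over first color = 49/1725 + 14/345 + 14/575 = 7/75.
By Bayes, P(first=blue | E) = 14/345 / 7/75 = 10/23 ≈ 0.4348.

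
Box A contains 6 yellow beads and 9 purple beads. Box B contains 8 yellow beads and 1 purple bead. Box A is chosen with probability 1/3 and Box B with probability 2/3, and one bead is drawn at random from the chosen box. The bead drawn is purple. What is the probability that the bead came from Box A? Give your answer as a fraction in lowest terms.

P(purple | Box A) = 3/5; P(purple | Box B) = 1/9.
P(purple) = 1/3·3/5 + 2/3·1/9 = 37/135.
By Bayes' rule, P(Box A | purple) = 1/5 / 37/135 = 27/37 ≈ 0.7297.

27/37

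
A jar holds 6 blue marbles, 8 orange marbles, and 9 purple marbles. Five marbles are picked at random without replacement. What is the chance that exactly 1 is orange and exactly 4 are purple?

144/4807

Unordered draws without replacement: count favorable combinations over C(23,5).
Favorable = C(6,0) · C(8,1) · C(9,4) = 1008; total = C(23,5) = 33649.
P = 1008/33649 = 144/4807 ≈ 0.0300.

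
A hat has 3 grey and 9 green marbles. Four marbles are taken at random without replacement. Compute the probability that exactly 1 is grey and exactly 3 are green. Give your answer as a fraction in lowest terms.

28/55

Unordered draws without replacement: count favorable combinations over C(12,4).
Favorable = C(3,1) · C(9,3) = 252; total = C(12,4) = 495.
P = 252/495 = 28/55 ≈ 0.5091.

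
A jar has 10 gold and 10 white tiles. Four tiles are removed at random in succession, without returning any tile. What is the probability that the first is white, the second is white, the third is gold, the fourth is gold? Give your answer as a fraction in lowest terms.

Multiply the conditional probability of each draw in order, without replacement, so each draw removes one from its color and from the total.
P = (10/20) · (9/19) · (10/18) · (9/17) = 45/646 ≈ 0.0697.

45/646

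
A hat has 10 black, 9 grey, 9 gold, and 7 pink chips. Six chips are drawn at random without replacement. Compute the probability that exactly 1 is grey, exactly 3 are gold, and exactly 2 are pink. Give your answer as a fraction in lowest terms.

Unordered draws without replacement: count favorable combinations over C(35,6).
Favorable = C(10,0) · C(9,1) · C(9,3) · C(7,2) = 15876; total = C(35,6) = 1623160.
P = 15876/1623160 = 567/57970 ≈ 0.0098.

567/57970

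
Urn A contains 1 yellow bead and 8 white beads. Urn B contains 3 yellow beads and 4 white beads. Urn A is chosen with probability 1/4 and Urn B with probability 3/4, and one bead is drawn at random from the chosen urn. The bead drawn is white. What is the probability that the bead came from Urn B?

27/41

P(white | Urn A) = 8/9; P(white | Urn B) = 4/7.
P(white) = 1/4·8/9 + 3/4·4/7 = 41/63.
By Bayes' rule, P(Urn B | white) = 3/7 / 41/63 = 27/41 ≈ 0.6585.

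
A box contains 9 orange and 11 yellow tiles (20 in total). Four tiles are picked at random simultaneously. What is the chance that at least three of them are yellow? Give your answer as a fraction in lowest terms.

Sum the hypergeometric tail for j = 3,…,4 yellow tiles.
Favorable = C(11,3)·C(9,1) + C(11,4)·C(9,0) = 1815; total = C(20,4) = 4845.
P = 1815/4845 = 121/323 ≈ 0.3746.

121/323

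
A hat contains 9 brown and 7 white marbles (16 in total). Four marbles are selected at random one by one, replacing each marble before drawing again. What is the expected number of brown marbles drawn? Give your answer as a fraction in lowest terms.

9/4

By linearity of expectation, E[X] = Σ P(draw i is brown); each independent draw has P(brown) = 9/16.
E[X] = 4 · 9/16 = 9/4 ≈ 2.2500.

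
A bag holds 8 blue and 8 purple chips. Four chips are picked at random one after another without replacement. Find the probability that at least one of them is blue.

25/26

Use the complement: P(at least one blue) = 1 − P(no blue).
P(none) = C(8,4)/C(16,4) = 70/1820.
So P = 1 − 70/1820 = 25/26 ≈ 0.9615.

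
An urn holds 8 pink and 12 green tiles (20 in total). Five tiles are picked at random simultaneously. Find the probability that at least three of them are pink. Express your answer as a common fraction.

Sum the hypergeometric tail for j = 3,…,5 pink tiles.
Favorable = C(8,3)·C(12,2) + C(8,4)·C(12,1) + C(8,5)·C(12,0) = 4592; total = C(20,5) = 15504.
P = 4592/15504 = 287/969 ≈ 0.2962.

287/969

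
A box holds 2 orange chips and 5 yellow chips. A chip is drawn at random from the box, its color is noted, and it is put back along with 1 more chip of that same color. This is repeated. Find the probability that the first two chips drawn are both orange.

3/28

After a orange draw the box holds 3 orange out of 8.
P = (2/7)·(3/8) = 3/28 ≈ 0.1071.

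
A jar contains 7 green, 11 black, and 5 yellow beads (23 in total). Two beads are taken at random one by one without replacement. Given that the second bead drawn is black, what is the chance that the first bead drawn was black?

5/11

P(first=black and the second bead drawn is black) = (11/23)·(10/22) = 5/23.
P(the second bead drawn is black) = Σ over first color = 7/46 + 5/23 + 5/46 = 11/23.
By Bayes, P(first=black | the second bead drawn is black) = 5/23 / 11/23 = 5/11 ≈ 0.4545.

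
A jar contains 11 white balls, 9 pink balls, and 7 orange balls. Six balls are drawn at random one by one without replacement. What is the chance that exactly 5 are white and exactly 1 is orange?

Unordered draws without replacement: count favorable combinations over C(27,6).
Favorable = C(11,5) · C(9,0) · C(7,1) = 3234; total = C(27,6) = 296010.
P = 3234/296010 = 49/4485 ≈ 0.0109.

49/4485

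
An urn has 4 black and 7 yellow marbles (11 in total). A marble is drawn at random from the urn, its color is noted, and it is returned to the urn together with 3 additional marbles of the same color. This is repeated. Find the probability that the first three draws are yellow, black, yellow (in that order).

Track the composition after each reinforcement of +3.
P = (7/11) · (4/14) · (10/17) = 20/187 ≈ 0.1070.

20/187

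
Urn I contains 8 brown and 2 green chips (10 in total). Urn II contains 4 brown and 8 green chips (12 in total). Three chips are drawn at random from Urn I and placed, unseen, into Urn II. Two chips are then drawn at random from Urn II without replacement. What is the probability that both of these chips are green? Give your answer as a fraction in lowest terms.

493/1575

Condition on how many of the transferred chips are green (from Urn I: 2 green of 10; then Urn II has 15 total).
  0 green: C(2,0)C(8,3)/C(10,3) = 7/15; then P = C(8,2)/C(15,2) = 4/15
  1 green: C(2,1)C(8,2)/C(10,3) = 7/15; then P = C(9,2)/C(15,2) = 12/35
  2 green: C(2,2)C(8,1)/C(10,3) = 1/15; then P = C(10,2)/C(15,2) = 3/7
P(both green) = 493/1575 ≈ 0.3130.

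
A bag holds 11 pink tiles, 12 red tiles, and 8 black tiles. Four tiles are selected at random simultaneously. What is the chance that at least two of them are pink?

2816/6293

Sum the hypergeometric tail for j = 2,…,4 pink tiles.
Favorable = C(11,2)·C(20,2) + C(11,3)·C(20,1) + C(11,4)·C(20,0) = 14080; total = C(31,4) = 31465.
P = 14080/31465 = 2816/6293 ≈ 0.4475.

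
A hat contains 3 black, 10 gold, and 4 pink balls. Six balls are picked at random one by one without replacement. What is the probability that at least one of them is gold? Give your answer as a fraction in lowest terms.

Use the complement: P(at least one gold) = 1 − P(no gold).
P(none) = C(7,6)/C(17,6) = 7/12376.
So P = 1 − 7/12376 = 1767/1768 ≈ 0.9994.

1767/1768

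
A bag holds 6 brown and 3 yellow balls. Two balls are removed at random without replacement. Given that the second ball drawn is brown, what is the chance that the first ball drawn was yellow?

P(first=yellow and the second ball drawn is brown) = (3/9)·(6/8) = 1/4.
P(the second ball drawn is brown) = Σ over first color = 5/12 + 1/4 = 2/3.
By Bayes, P(first=yellow | the second ball drawn is brown) = 1/4 / 2/3 = 3/8 ≈ 0.3750.

3/8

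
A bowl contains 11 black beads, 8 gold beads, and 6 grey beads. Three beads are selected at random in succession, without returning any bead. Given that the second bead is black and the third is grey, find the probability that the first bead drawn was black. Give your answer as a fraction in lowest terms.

10/23

P(first=black and the second bead is black and the third is grey) = (11/25)·(10/24)·(6/23) = 11/230.
P(E) = Σ over first color = 11/230 + 22/575 + 11/460 = 11/100.
By Bayes, P(first=black | E) = 11/230 / 11/100 = 10/23 ≈ 0.4348.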